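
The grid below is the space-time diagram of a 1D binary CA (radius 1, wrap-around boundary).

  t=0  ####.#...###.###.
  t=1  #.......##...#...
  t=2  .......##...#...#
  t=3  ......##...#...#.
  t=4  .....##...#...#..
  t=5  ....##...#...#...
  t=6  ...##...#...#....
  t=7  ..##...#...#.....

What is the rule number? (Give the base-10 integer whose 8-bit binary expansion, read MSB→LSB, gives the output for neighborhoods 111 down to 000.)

10

  [7] ### => .  t=0,i=1
  [6] ##. => .  t=0,i=3
  [5] #.# => .  t=0,i=4
  [4] #.. => .  t=0,i=6
  [3] .## => #  t=0,i=0
  [2] .#. => .  t=0,i=5
  [1] ..# => #  t=0,i=8
  [0] ... => .  t=0,i=7
  bits 00001010 = 10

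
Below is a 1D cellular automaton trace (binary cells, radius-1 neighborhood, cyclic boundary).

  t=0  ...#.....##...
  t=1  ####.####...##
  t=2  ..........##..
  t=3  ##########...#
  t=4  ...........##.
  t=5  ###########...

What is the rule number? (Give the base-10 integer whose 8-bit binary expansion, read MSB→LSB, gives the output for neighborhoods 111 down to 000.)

7

  [7] ### => .  t=1,i=0
  [6] ##. => .  t=0,i=10
  [5] #.# => .  t=1,i=4
  [4] #.. => .  t=0,i=4
  [3] .## => .  t=0,i=9
  [2] .#. => #  t=0,i=3
  [1] ..# => #  t=0,i=2
  [0] ... => #  t=0,i=0
  bits 00000111 = 7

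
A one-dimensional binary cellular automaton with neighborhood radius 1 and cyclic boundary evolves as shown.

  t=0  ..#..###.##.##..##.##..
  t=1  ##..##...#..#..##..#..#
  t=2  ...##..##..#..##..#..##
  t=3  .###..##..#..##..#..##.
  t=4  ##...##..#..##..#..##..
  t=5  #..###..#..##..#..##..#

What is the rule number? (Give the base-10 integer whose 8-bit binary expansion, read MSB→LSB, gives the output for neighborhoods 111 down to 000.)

11

  ### -> .   bit 7 = 0  t=0,i=6
  ##. -> .   bit 6 = 0  t=0,i=7
  #.# -> .   bit 5 = 0  t=0,i=8
  #.. -> .   bit 4 = 0  t=0,i=3
  .## -> #   bit 3 = 1  t=0,i=5
  .#. -> .   bit 2 = 0  t=0,i=2
  ..# -> #   bit 1 = 1  t=0,i=1
  ... -> #   bit 0 = 1  t=0,i=0
  bits 00001011 = 11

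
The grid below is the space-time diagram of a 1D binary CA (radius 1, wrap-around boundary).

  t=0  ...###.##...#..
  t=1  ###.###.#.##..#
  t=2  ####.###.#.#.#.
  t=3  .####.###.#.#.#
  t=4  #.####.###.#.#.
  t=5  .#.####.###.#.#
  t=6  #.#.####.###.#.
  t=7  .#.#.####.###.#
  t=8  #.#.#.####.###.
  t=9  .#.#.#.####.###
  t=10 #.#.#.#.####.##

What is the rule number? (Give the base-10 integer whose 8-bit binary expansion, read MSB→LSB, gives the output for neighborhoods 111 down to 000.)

  ###|#  b7=1 t=0,i=4
  ##.|#  b6=1 t=0,i=5
  #.#|#  b5=1 t=0,i=6
  #..|.  b4=0 t=0,i=9
  .##|.  b3=0 t=0,i=3
  .#.|.  b2=0 t=0,i=12
  ..#|#  b1=1 t=0,i=2
  ...|#  b0=1 t=0,i=0
  bits 11100011 = 227

227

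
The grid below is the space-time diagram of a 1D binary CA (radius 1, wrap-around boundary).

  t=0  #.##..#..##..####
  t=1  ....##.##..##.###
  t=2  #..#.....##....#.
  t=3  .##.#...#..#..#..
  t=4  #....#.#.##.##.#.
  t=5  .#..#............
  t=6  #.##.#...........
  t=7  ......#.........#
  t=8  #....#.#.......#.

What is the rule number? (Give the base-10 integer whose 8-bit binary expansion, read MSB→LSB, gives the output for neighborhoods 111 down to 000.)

146

  ### -> #   bit 7 = 1  t=0,i=14
  ##. -> .   bit 6 = 0  t=0,i=0
  #.# -> .   bit 5 = 0  t=0,i=1
  #.. -> #   bit 4 = 1  t=0,i=4
  .## -> .   bit 3 = 0  t=0,i=2
  .#. -> .   bit 2 = 0  t=0,i=6
  ..# -> #   bit 1 = 1  t=0,i=5
  ... -> .   bit 0 = 0  t=1,i=1
  bits 10010010 = 146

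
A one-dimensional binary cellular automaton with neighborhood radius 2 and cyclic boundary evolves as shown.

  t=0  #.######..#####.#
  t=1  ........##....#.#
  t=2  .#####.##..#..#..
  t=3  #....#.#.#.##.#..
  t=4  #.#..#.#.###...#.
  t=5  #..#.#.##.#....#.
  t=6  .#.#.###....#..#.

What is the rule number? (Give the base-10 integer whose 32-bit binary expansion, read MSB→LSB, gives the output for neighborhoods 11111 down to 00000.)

577325689

  nb #####: next=.  (t=0,i=4, bit31=0)
  nb ####.: next=.  (t=0,i=6, bit30=0)
  nb ###.#: next=#  (t=0,i=14, bit29=1)
  nb ###..: next=.  (t=0,i=7, bit28=0)
  nb ##.##: next=.  (t=0,i=1, bit27=0)
  nb ##.#.: next=.  (t=3,i=13, bit26=0)
  nb ##..#: next=#  (t=0,i=8, bit25=1)
  nb ##...: next=.  (t=1,i=10, bit24=0)
  nb #.###: next=.  (t=0,i=2, bit23=0)
  nb #.##.: next=#  (t=0,i=16, bit22=1)
  nb #.#.#: next=#  (t=3,i=7, bit21=1)
  nb #.#..: next=.  (t=1,i=16, bit20=0)
  nb #..##: next=#  (t=0,i=9, bit19=1)
  nb #..#.: next=.  (t=2,i=10, bit18=0)
  nb #...#: next=.  (t=2,i=16, bit17=0)
  nb #....: next=#  (t=1,i=1, bit16=1)
  nb .####: next=.  (t=0,i=3, bit15=0)
  nb .###.: next=#  (t=4,i=10, bit14=1)
  nb .##.#: next=.  (t=0,i=0, bit13=0)
  nb .##..: next=.  (t=1,i=9, bit12=0)
  nb .#.##: next=#  (t=3,i=10, bit11=1)
  nb .#.#.: next=.  (t=1,i=15, bit10=0)
  nb .#..#: next=#  (t=2,i=12, bit9=1)
  nb .#...: next=.  (t=1,i=0, bit8=0)
  nb ..###: next=.  (t=0,i=10, bit7=0)
  nb ..##.: next=#  (t=1,i=8, bit6=1)
  nb ..#.#: next=#  (t=1,i=14, bit5=1)
  nb ..#..: next=#  (t=2,i=11, bit4=1)
  nb ...##: next=#  (t=1,i=7, bit3=1)
  nb ...#.: next=.  (t=1,i=13, bit2=0)
  nb ....#: next=.  (t=1,i=6, bit1=0)
  nb .....: next=#  (t=1,i=2, bit0=1)
  bits 00100010011010010100101001111001 = 577325689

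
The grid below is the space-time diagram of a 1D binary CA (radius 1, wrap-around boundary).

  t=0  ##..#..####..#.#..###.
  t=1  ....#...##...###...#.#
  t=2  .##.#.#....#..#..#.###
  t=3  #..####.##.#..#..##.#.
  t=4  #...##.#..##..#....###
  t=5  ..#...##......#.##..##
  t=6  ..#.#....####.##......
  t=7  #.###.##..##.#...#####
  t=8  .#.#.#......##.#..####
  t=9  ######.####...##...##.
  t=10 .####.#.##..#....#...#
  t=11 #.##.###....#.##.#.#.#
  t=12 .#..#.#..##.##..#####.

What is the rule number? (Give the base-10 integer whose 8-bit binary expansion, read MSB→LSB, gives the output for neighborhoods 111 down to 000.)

165

  ###|#  b7=1 t=0,i=8
  ##.|.  b6=0 t=0,i=1
  #.#|#  b5=1 t=0,i=14
  #..|.  b4=0 t=0,i=2
  .##|.  b3=0 t=0,i=0
  .#.|#  b2=1 t=0,i=4
  ..#|.  b1=0 t=0,i=3
  ...|#  b0=1 t=1,i=1
  bits 10100101 = 165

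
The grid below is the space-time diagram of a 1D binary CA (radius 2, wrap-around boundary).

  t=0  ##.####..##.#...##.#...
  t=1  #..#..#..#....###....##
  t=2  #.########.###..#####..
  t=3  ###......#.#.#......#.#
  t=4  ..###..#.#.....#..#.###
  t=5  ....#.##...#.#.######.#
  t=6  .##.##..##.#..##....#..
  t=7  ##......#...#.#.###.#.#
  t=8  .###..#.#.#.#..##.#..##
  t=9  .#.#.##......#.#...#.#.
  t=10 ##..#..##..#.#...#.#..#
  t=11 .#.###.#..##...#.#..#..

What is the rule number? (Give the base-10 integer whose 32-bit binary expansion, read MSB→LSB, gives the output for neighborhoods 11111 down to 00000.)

  #####|.  b31=0 t=2,i=4
  ####.|.  b30=0 t=0,i=5
  ###.#|#  b29=1 t=2,i=9
  ###..|#  b28=1 t=0,i=6
  ##.##|.  b27=0 t=0,i=2
  ##.#.|.  b26=0 t=0,i=11
  ##..#|.  b25=0 t=0,i=7
  ##...|#  b24=1 t=1,i=17
  #.###|#  b23=1 t=0,i=3
  #.##.|.  b22=0 t=5,i=6
  #.#.#|.  b21=0 t=3,i=11
  #.#..|.  b20=0 t=0,i=12
  #..##|.  b19=0 t=0,i=8
  #..#.|#  b18=1 t=1,i=2
  #...#|#  b17=1 t=0,i=14
  #....|#  b16=1 t=1,i=11
  .####|.  b15=0 t=0,i=4
  .###.|.  b14=0 t=1,i=15
  .##.#|.  b13=0 t=0,i=1
  .##..|.  b12=0 t=5,i=7
  .#.##|#  b11=1 t=2,i=1
  .#.#.|.  b10=0 t=3,i=10
  .#..#|#  b9=1 t=1,i=4
  .#...|.  b8=0 t=0,i=13
  ..###|.  b7=0 t=1,i=14
  ..##.|#  b6=1 t=0,i=0
  ..#.#|#  b5=1 t=2,i=0
  ..#..|#  b4=1 t=1,i=3
  ...##|#  b3=1 t=0,i=15
  ...#.|.  b2=0 t=3,i=8
  ....#|#  b1=1 t=1,i=12
  .....|.  b0=0 t=3,i=5
  bits 00110001100001110000101001111010 = 830933626

830933626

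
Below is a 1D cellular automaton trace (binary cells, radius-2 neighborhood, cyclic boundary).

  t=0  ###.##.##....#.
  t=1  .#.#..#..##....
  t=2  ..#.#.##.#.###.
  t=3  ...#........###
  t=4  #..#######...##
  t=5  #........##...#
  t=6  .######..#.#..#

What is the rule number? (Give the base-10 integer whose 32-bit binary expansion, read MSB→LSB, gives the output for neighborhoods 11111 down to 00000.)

  ##### -> .   bit 31 = 0  t=4,i=5
  ####. -> .   bit 30 = 0  t=4,i=8
  ###.# -> .   bit 29 = 0  t=0,i=2
  ###.. -> #   bit 28 = 1  t=2,i=13
  ##.## -> #   bit 27 = 1  t=0,i=3
  ##.#. -> .   bit 26 = 0  t=2,i=8
  ##..# -> .   bit 25 = 0  t=4,i=1
  ##... -> #   bit 24 = 1  t=0,i=9
  #.### -> .   bit 23 = 0  t=0,i=0
  #.##. -> .   bit 22 = 0  t=0,i=4
  #.#.# -> .   bit 21 = 0  t=2,i=4
  #.#.. -> .   bit 20 = 0  t=1,i=3
  #..## -> .   bit 19 = 0  t=1,i=8
  #..#. -> .   bit 18 = 0  t=1,i=5
  #...# -> .   bit 17 = 0  t=2,i=0
  #.... -> #   bit 16 = 1  t=0,i=10
  .#### -> .   bit 15 = 0  t=4,i=4
  .###. -> #   bit 14 = 1  t=0,i=1
  .##.# -> .   bit 13 = 0  t=0,i=5
  .##.. -> .   bit 12 = 0  t=0,i=8
  .#.## -> .   bit 11 = 0  t=0,i=14
  .#.#. -> #   bit 10 = 1  t=1,i=2
  .#..# -> #   bit 9 = 1  t=1,i=4
  .#... -> #   bit 8 = 1  t=3,i=4
  ..### -> .   bit 7 = 0  t=3,i=12
  ..##. -> #   bit 6 = 1  t=1,i=9
  ..#.# -> .   bit 5 = 0  t=0,i=13
  ..#.. -> #   bit 4 = 1  t=1,i=6
  ...## -> .   bit 3 = 0  t=3,i=11
  ...#. -> .   bit 2 = 0  t=0,i=12
  ....# -> .   bit 1 = 0  t=0,i=11
  ..... -> #   bit 0 = 1  t=1,i=13
  bits 00011001000000010100011101010001 = 419514193

419514193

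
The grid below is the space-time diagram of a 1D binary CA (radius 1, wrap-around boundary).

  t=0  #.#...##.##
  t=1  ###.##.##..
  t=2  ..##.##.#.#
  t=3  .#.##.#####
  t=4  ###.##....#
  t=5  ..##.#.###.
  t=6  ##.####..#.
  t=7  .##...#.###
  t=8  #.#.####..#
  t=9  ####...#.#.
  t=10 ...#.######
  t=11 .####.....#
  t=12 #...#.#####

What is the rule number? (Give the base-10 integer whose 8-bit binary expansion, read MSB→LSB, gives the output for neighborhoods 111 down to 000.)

103

  nb ###: next=.  (t=0,i=10, bit7=0)
  nb ##.: next=#  (t=0,i=0, bit6=1)
  nb #.#: next=#  (t=0,i=1, bit5=1)
  nb #..: next=.  (t=0,i=3, bit4=0)
  nb .##: next=.  (t=0,i=6, bit3=0)
  nb .#.: next=#  (t=0,i=2, bit2=1)
  nb ..#: next=#  (t=0,i=5, bit1=1)
  nb ...: next=#  (t=0,i=4, bit0=1)
  bits 01100111 = 103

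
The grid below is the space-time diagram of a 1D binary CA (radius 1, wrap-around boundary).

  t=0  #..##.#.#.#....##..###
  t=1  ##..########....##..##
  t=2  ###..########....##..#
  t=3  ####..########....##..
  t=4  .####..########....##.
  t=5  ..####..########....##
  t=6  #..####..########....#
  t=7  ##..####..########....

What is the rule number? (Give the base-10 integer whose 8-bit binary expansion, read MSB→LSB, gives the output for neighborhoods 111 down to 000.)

  ### -> #   bit 7 = 1  t=0,i=20
  ##. -> #   bit 6 = 1  t=0,i=0
  #.# -> #   bit 5 = 1  t=0,i=5
  #.. -> #   bit 4 = 1  t=0,i=1
  .## -> .   bit 3 = 0  t=0,i=3
  .#. -> #   bit 2 = 1  t=0,i=6
  ..# -> .   bit 1 = 0  t=0,i=2
  ... -> .   bit 0 = 0  t=0,i=12
  bits 11110100 = 244

244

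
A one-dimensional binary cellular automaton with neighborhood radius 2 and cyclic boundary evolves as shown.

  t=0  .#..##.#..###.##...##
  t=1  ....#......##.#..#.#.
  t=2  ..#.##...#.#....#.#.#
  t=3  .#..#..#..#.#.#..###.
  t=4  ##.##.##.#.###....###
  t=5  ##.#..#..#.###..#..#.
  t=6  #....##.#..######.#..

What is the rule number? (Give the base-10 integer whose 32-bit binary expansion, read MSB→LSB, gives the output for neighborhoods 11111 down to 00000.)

1927726418

  #####|.  b31=0 t=4,i=20
  ####.|#  b30=1 t=4,i=0
  ###.#|#  b29=1 t=0,i=12
  ###..|#  b28=1 t=3,i=19
  ##.##|.  b27=0 t=0,i=13
  ##.#.|.  b26=0 t=0,i=0
  ##..#|#  b25=1 t=3,i=20
  ##...|.  b24=0 t=0,i=16
  #.###|#  b23=1 t=4,i=11
  #.##.|#  b22=1 t=0,i=14
  #.#.#|#  b21=1 t=2,i=18
  #.#..|.  b20=0 t=0,i=1
  #..##|.  b19=0 t=0,i=3
  #..#.|#  b18=1 t=1,i=16
  #...#|#  b17=1 t=0,i=17
  #....|.  b16=0 t=1,i=0
  .####|#  b15=1 t=4,i=19
  .###.|#  b14=1 t=0,i=11
  .##.#|.  b13=0 t=0,i=5
  .##..|.  b12=0 t=0,i=15
  .#.##|.  b11=0 t=2,i=3
  .#.#.|#  b10=1 t=1,i=18
  .#..#|.  b9=0 t=0,i=2
  .#...|#  b8=1 t=1,i=5
  ..###|.  b7=0 t=0,i=10
  ..##.|#  b6=1 t=0,i=4
  ..#.#|.  b5=0 t=1,i=17
  ..#..|#  b4=1 t=1,i=4
  ...##|.  b3=0 t=0,i=18
  ...#.|.  b2=0 t=1,i=3
  ....#|#  b1=1 t=1,i=2
  .....|.  b0=0 t=1,i=1
  bits 01110010111001101100010101010010 = 1927726418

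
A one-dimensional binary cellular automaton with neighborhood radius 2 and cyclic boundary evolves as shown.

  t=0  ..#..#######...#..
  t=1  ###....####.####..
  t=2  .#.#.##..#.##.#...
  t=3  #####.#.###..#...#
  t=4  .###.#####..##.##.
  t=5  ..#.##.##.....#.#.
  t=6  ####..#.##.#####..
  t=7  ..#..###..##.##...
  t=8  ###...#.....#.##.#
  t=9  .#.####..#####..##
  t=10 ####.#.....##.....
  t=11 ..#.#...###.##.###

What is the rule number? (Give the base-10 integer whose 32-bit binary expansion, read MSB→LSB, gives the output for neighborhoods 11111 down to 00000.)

3450231871

  #####|#  b31=1 t=0,i=7
  ####.|#  b30=1 t=0,i=10
  ###.#|.  b29=0 t=1,i=10
  ###..|.  b28=0 t=0,i=11
  ##.##|#  b27=1 t=1,i=11
  ##.#.|#  b26=1 t=2,i=13
  ##..#|.  b25=0 t=1,i=16
  ##...|#  b24=1 t=0,i=12
  #.###|#  b23=1 t=1,i=12
  #.##.|.  b22=0 t=2,i=5
  #.#.#|#  b21=1 t=2,i=3
  #.#..|.  b20=0 t=2,i=14
  #..##|.  b19=0 t=0,i=4
  #..#.|#  b18=1 t=2,i=8
  #...#|#  b17=1 t=0,i=13
  #....|.  b16=0 t=0,i=17
  .####|.  b15=0 t=0,i=6
  .###.|#  b14=1 t=1,i=1
  .##.#|.  b13=0 t=2,i=12
  .##..|#  b12=1 t=2,i=6
  .#.##|#  b11=1 t=2,i=4
  .#.#.|#  b10=1 t=2,i=2
  .#..#|.  b9=0 t=0,i=3
  .#...|.  b8=0 t=0,i=16
  ..###|.  b7=0 t=0,i=5
  ..##.|.  b6=0 t=4,i=12
  ..#.#|#  b5=1 t=2,i=1
  ..#..|#  b4=1 t=0,i=2
  ...##|#  b3=1 t=1,i=6
  ...#.|#  b2=1 t=0,i=1
  ....#|#  b1=1 t=0,i=0
  .....|#  b0=1 t=5,i=11
  bits 11001101101001100101110000111111 = 3450231871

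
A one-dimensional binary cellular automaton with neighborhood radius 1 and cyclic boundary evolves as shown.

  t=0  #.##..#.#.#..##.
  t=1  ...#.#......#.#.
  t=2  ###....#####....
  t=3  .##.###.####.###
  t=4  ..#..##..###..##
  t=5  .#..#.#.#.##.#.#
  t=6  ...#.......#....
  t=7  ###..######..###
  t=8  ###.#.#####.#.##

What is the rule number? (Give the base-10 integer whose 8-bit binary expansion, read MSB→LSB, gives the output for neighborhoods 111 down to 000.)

195

  ### -> #   bit 7 = 1  t=2,i=1
  ##. -> #   bit 6 = 1  t=0,i=3
  #.# -> .   bit 5 = 0  t=0,i=1
  #.. -> .   bit 4 = 0  t=0,i=4
  .## -> .   bit 3 = 0  t=0,i=2
  .#. -> .   bit 2 = 0  t=0,i=0
  ..# -> #   bit 1 = 1  t=0,i=5
  ... -> #   bit 0 = 1  t=1,i=0
  bits 11000011 = 195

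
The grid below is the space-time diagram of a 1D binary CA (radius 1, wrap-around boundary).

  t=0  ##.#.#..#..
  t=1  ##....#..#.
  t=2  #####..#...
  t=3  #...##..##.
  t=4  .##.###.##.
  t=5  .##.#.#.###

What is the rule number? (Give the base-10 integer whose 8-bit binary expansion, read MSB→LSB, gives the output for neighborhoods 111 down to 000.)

89

  ### -> .   bit 7 = 0  t=2,i=1
  ##. -> #   bit 6 = 1  t=0,i=1
  #.# -> .   bit 5 = 0  t=0,i=2
  #.. -> #   bit 4 = 1  t=0,i=6
  .## -> #   bit 3 = 1  t=0,i=0
  .#. -> .   bit 2 = 0  t=0,i=3
  ..# -> .   bit 1 = 0  t=0,i=7
  ... -> #   bit 0 = 1  t=1,i=3
  bits 01011001 = 89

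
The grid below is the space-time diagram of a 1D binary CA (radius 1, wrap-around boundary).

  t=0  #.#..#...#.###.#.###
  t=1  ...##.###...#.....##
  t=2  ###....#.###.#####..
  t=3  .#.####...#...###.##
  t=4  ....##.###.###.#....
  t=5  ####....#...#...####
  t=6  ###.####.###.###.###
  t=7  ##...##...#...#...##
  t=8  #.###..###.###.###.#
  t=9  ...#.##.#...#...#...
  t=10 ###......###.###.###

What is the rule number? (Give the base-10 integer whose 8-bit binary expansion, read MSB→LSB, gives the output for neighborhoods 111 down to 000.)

147

  ### -> #   bit 7 = 1  t=0,i=12
  ##. -> .   bit 6 = 0  t=0,i=0
  #.# -> .   bit 5 = 0  t=0,i=1
  #.. -> #   bit 4 = 1  t=0,i=3
  .## -> .   bit 3 = 0  t=0,i=11
  .#. -> .   bit 2 = 0  t=0,i=2
  ..# -> #   bit 1 = 1  t=0,i=4
  ... -> #   bit 0 = 1  t=0,i=7
  bits 10010011 = 147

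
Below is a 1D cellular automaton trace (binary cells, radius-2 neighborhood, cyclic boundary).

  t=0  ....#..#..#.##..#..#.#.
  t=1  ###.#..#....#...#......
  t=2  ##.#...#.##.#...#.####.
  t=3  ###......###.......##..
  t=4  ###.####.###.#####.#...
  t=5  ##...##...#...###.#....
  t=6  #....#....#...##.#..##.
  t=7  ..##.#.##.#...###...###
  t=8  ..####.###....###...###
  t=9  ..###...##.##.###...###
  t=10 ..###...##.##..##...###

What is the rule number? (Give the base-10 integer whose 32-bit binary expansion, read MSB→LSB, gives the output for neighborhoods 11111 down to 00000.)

  ##### -> #   bit 31 = 1  t=4,i=15
  ####. -> #   bit 30 = 1  t=2,i=20
  ###.# -> .   bit 29 = 0  t=1,i=2
  ###.. -> #   bit 28 = 1  t=3,i=2
  ##.## -> .   bit 27 = 0  t=2,i=22
  ##.#. -> #   bit 26 = 1  t=1,i=3
  ##..# -> .   bit 25 = 0  t=0,i=14
  ##... -> .   bit 24 = 0  t=3,i=3
  #.### -> .   bit 23 = 0  t=2,i=18
  #.##. -> #   bit 22 = 1  t=0,i=12
  #.#.# -> #   bit 21 = 1  t=7,i=5
  #.#.. -> .   bit 20 = 0  t=0,i=21
  #..## -> .   bit 19 = 0  t=3,i=22
  #..#. -> .   bit 18 = 0  t=0,i=6
  #...# -> .   bit 17 = 0  t=1,i=14
  #.... -> #   bit 16 = 1  t=0,i=0
  .#### -> #   bit 15 = 1  t=2,i=19
  .###. -> #   bit 14 = 1  t=1,i=1
  .##.# -> #   bit 13 = 1  t=2,i=1
  .##.. -> .   bit 12 = 0  t=0,i=13
  .#.## -> .   bit 11 = 0  t=0,i=11
  .#.#. -> .   bit 10 = 0  t=0,i=20
  .#..# -> .   bit 9 = 0  t=0,i=5
  .#... -> .   bit 8 = 0  t=0,i=22
  ..### -> #   bit 7 = 1  t=1,i=0
  ..##. -> #   bit 6 = 1  t=3,i=19
  ..#.# -> .   bit 5 = 0  t=0,i=10
  ..#.. -> #   bit 4 = 1  t=0,i=4
  ...## -> .   bit 3 = 0  t=1,i=22
  ...#. -> .   bit 2 = 0  t=0,i=3
  ....# -> #   bit 1 = 1  t=0,i=2
  ..... -> #   bit 0 = 1  t=0,i=1
  bits 11010100011000011110000011010011 = 3563184339

3563184339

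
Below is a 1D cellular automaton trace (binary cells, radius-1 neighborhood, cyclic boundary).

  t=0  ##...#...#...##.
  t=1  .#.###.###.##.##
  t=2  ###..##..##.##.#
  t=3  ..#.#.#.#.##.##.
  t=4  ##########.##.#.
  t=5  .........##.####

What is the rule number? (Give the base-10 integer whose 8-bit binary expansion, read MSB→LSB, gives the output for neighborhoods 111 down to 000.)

103

  nb ###: next=.  (t=1,i=4, bit7=0)
  nb ##.: next=#  (t=0,i=1, bit6=1)
  nb #.#: next=#  (t=0,i=15, bit5=1)
  nb #..: next=.  (t=0,i=2, bit4=0)
  nb .##: next=.  (t=0,i=0, bit3=0)
  nb .#.: next=#  (t=0,i=5, bit2=1)
  nb ..#: next=#  (t=0,i=4, bit1=1)
  nb ...: next=#  (t=0,i=3, bit0=1)
  bits 01100111 = 103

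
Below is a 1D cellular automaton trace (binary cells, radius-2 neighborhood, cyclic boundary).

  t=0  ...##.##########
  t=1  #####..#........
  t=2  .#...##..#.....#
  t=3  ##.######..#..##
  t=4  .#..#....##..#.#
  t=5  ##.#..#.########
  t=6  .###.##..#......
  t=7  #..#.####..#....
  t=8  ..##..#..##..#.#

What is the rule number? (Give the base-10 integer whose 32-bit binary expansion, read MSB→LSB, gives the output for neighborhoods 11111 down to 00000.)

  nb #####: next=.  (t=0,i=8, bit31=0)
  nb ####.: next=.  (t=0,i=14, bit30=0)
  nb ###.#: next=#  (t=3,i=1, bit29=1)
  nb ###..: next=.  (t=0,i=15, bit28=0)
  nb ##.##: next=.  (t=0,i=5, bit27=0)
  nb ##.#.: next=#  (t=5,i=2, bit26=1)
  nb ##..#: next=#  (t=1,i=5, bit25=1)
  nb ##...: next=#  (t=0,i=0, bit24=1)
  nb #.###: next=.  (t=0,i=6, bit23=0)
  nb #.##.: next=#  (t=6,i=5, bit22=1)
  nb #.#.#: next=#  (t=4,i=15, bit21=1)
  nb #.#..: next=#  (t=2,i=1, bit20=1)
  nb #..##: next=#  (t=3,i=13, bit19=1)
  nb #..#.: next=#  (t=1,i=6, bit18=1)
  nb #...#: next=#  (t=0,i=1, bit17=1)
  nb #....: next=#  (t=1,i=9, bit16=1)
  nb .####: next=#  (t=0,i=7, bit15=1)
  nb .###.: next=.  (t=6,i=2, bit14=0)
  nb .##.#: next=#  (t=0,i=4, bit13=1)
  nb .##..: next=#  (t=2,i=6, bit12=1)
  nb .#.##: next=.  (t=5,i=7, bit11=0)
  nb .#.#.: next=#  (t=2,i=0, bit10=1)
  nb .#..#: next=.  (t=3,i=12, bit9=0)
  nb .#...: next=.  (t=1,i=8, bit8=0)
  nb ..###: next=.  (t=1,i=0, bit7=0)
  nb ..##.: next=#  (t=0,i=3, bit6=1)
  nb ..#.#: next=#  (t=2,i=15, bit5=1)
  nb ..#..: next=.  (t=1,i=7, bit4=0)
  nb ...##: next=#  (t=0,i=2, bit3=1)
  nb ...#.: next=#  (t=2,i=14, bit2=1)
  nb ....#: next=.  (t=1,i=14, bit1=0)
  nb .....: next=.  (t=1,i=10, bit0=0)
  bits 00100111011111111011010001101100 = 662680684

662680684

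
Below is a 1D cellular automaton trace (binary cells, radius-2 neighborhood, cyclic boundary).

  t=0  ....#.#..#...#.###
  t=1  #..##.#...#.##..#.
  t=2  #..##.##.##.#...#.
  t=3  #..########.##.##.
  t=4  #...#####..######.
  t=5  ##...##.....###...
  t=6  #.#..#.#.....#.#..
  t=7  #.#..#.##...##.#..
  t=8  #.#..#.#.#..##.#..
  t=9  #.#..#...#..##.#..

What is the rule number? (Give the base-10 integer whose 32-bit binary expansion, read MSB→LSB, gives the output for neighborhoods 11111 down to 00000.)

  #####|#  b31=1 t=3,i=5
  ####.|.  b30=0 t=3,i=9
  ###.#|.  b29=0 t=3,i=10
  ###..|.  b28=0 t=0,i=17
  ##.##|#  b27=1 t=2,i=5
  ##.#.|.  b26=0 t=1,i=5
  ##..#|.  b25=0 t=1,i=14
  ##...|#  b24=1 t=0,i=0
  #.###|.  b23=0 t=0,i=15
  #.##.|#  b22=1 t=1,i=12
  #.#.#|.  b21=0 t=8,i=7
  #.#..|#  b20=1 t=0,i=6
  #..##|.  b19=0 t=1,i=2
  #..#.|.  b18=0 t=0,i=8
  #...#|.  b17=0 t=0,i=11
  #....|.  b16=0 t=0,i=1
  .####|#  b15=1 t=3,i=4
  .###.|#  b14=1 t=0,i=16
  .##.#|#  b13=1 t=1,i=4
  .##..|.  b12=0 t=1,i=13
  .#.##|.  b11=0 t=0,i=14
  .#.#.|.  b10=0 t=0,i=5
  .#..#|.  b9=0 t=0,i=7
  .#...|#  b8=1 t=0,i=10
  ..###|.  b7=0 t=3,i=3
  ..##.|#  b6=1 t=1,i=3
  ..#.#|#  b5=1 t=0,i=4
  ..#..|.  b4=0 t=0,i=9
  ...##|.  b3=0 t=4,i=3
  ...#.|#  b2=1 t=0,i=3
  ....#|.  b1=0 t=0,i=2
  .....|.  b0=0 t=5,i=9
  bits 10001001010100001110000101100100 = 2303779172

2303779172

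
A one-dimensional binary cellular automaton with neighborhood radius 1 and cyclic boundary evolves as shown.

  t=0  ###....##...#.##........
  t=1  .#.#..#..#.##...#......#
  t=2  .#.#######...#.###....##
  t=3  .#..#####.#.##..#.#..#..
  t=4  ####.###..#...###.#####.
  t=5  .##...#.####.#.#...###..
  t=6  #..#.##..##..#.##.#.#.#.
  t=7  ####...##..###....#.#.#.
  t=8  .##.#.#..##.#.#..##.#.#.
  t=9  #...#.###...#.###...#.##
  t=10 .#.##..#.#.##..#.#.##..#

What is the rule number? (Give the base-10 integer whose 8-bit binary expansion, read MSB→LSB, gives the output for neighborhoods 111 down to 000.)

  ### -> #   bit 7 = 1  t=0,i=1
  ##. -> .   bit 6 = 0  t=0,i=2
  #.# -> .   bit 5 = 0  t=0,i=13
  #.. -> #   bit 4 = 1  t=0,i=3
  .## -> .   bit 3 = 0  t=0,i=0
  .#. -> #   bit 2 = 1  t=0,i=12
  ..# -> #   bit 1 = 1  t=0,i=6
  ... -> .   bit 0 = 0  t=0,i=4
  bits 10010110 = 150

150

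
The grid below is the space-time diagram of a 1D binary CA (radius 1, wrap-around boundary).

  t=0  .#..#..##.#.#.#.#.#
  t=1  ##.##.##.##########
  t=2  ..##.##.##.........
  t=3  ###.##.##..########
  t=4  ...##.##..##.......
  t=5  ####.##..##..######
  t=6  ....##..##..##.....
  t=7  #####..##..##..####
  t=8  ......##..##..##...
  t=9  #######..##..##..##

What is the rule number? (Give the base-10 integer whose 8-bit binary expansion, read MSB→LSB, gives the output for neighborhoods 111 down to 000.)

47

  ###|.  b7=0 t=1,i=0
  ##.|.  b6=0 t=0,i=8
  #.#|#  b5=1 t=0,i=0
  #..|.  b4=0 t=0,i=2
  .##|#  b3=1 t=0,i=7
  .#.|#  b2=1 t=0,i=1
  ..#|#  b1=1 t=0,i=3
  ...|#  b0=1 t=2,i=0
  bits 00101111 = 47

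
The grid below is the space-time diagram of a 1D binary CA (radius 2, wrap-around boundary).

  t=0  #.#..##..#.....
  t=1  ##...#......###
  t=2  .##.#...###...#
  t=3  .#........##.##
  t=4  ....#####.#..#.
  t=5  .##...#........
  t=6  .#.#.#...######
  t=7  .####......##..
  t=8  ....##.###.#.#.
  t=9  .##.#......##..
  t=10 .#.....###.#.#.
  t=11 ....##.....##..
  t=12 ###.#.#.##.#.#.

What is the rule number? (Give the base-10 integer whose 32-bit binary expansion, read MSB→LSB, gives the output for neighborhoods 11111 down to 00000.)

2438988903

  [31] ##### => #  t=1,i=14
  [30] ####. => .  t=1,i=0
  [29] ###.# => .  t=4,i=8
  [28] ###.. => #  t=1,i=1
  [27] ##.## => .  t=3,i=12
  [26] ##.#. => .  t=2,i=3
  [25] ##..# => .  t=0,i=7
  [24] ##... => #  t=1,i=2
  [23] #.### => .  t=8,i=7
  [22] #.##. => #  t=2,i=1
  [21] #.#.# => #  t=6,i=1
  [20] #.#.. => .  t=0,i=2
  [19] #..## => .  t=0,i=4
  [18] #..#. => .  t=0,i=8
  [17] #...# => .  t=1,i=3
  [16] #.... => .  t=0,i=11
  [15] .#### => .  t=1,i=13
  [14] .###. => .  t=2,i=9
  [13] .##.# => .  t=2,i=2
  [12] .##.. => .  t=0,i=6
  [11] .#.## => .  t=2,i=0
  [10] .#.#. => #  t=0,i=1
  [9] .#..# => .  t=0,i=3
  [8] .#... => .  t=0,i=10
  [7] ..### => .  t=1,i=12
  [6] ..##. => #  t=0,i=5
  [5] ..#.# => #  t=0,i=0
  [4] ..#.. => .  t=0,i=9
  [3] ...## => .  t=1,i=11
  [2] ...#. => #  t=0,i=14
  [1] ....# => #  t=0,i=13
  [0] ..... => #  t=0,i=12
  bits 10010001011000000000010001100111 = 2438988903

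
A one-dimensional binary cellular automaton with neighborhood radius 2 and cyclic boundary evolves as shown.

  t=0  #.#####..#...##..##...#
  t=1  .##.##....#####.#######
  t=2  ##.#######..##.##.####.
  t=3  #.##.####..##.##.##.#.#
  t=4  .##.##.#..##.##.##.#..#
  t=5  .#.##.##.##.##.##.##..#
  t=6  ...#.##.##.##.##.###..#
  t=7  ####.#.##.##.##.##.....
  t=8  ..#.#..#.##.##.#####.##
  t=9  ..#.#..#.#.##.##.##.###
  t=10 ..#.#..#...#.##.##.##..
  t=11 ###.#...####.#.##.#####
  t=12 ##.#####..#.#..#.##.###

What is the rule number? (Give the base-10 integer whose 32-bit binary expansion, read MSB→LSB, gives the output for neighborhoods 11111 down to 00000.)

  nb #####: next=#  (t=0,i=4, bit31=1)
  nb ####.: next=#  (t=0,i=5, bit30=1)
  nb ###.#: next=.  (t=1,i=14, bit29=0)
  nb ###..: next=.  (t=0,i=6, bit28=0)
  nb ##.##: next=#  (t=0,i=1, bit27=1)
  nb ##.#.: next=#  (t=3,i=19, bit26=1)
  nb ##..#: next=.  (t=0,i=7, bit25=0)
  nb ##...: next=#  (t=0,i=19, bit24=1)
  nb #.###: next=#  (t=0,i=2, bit23=1)
  nb #.##.: next=#  (t=1,i=1, bit22=1)
  nb #.#.#: next=.  (t=3,i=20, bit21=0)
  nb #.#..: next=#  (t=4,i=7, bit20=1)
  nb #..##: next=#  (t=0,i=16, bit19=1)
  nb #..#.: next=.  (t=0,i=8, bit18=0)
  nb #...#: next=#  (t=0,i=11, bit17=1)
  nb #....: next=#  (t=1,i=7, bit16=1)
  nb .####: next=.  (t=0,i=3, bit15=0)
  nb .###.: next=.  (t=6,i=18, bit14=0)
  nb .##.#: next=.  (t=0,i=0, bit13=0)
  nb .##..: next=#  (t=0,i=14, bit12=1)
  nb .#.##: next=.  (t=3,i=21, bit11=0)
  nb .#.#.: next=.  (t=5,i=0, bit10=0)
  nb .#..#: next=.  (t=4,i=8, bit9=0)
  nb .#...: next=#  (t=0,i=10, bit8=1)
  nb ..###: next=.  (t=1,i=10, bit7=0)
  nb ..##.: next=#  (t=0,i=13, bit6=1)
  nb ..#.#: next=#  (t=4,i=22, bit5=1)
  nb ..#..: next=.  (t=0,i=9, bit4=0)
  nb ...##: next=#  (t=0,i=12, bit3=1)
  nb ...#.: next=#  (t=6,i=2, bit2=1)
  nb ....#: next=#  (t=1,i=8, bit1=1)
  nb .....: next=.  (t=7,i=20, bit0=0)
  bits 11001101110110110001000101101110 = 3453686126

3453686126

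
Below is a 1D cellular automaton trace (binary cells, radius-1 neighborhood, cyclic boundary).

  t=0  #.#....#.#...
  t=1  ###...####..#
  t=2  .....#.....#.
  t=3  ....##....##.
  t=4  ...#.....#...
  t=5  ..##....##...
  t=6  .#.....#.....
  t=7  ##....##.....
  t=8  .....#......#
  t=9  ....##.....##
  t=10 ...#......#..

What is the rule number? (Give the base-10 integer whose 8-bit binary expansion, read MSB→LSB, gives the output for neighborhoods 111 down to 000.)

  nb ###: next=.  (t=1,i=0, bit7=0)
  nb ##.: next=.  (t=1,i=2, bit6=0)
  nb #.#: next=#  (t=0,i=1, bit5=1)
  nb #..: next=.  (t=0,i=3, bit4=0)
  nb .##: next=.  (t=1,i=6, bit3=0)
  nb .#.: next=#  (t=0,i=0, bit2=1)
  nb ..#: next=#  (t=0,i=6, bit1=1)
  nb ...: next=.  (t=0,i=4, bit0=0)
  bits 00100110 = 38

38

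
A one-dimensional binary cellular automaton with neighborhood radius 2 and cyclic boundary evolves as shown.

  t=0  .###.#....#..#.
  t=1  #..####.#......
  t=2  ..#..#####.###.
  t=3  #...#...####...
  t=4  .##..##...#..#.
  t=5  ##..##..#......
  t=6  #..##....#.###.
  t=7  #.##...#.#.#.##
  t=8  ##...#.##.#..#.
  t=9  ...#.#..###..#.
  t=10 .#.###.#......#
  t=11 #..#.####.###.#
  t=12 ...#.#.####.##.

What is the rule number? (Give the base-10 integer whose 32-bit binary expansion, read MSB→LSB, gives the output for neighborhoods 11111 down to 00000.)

  ##### -> .   bit 31 = 0  t=2,i=7
  ####. -> #   bit 30 = 1  t=1,i=5
  ###.# -> #   bit 29 = 1  t=0,i=3
  ###.. -> .   bit 28 = 0  t=2,i=13
  ##.## -> #   bit 27 = 1  t=2,i=10
  ##.#. -> #   bit 26 = 1  t=0,i=4
  ##..# -> .   bit 25 = 0  t=4,i=3
  ##... -> .   bit 24 = 0  t=2,i=14
  #.### -> #   bit 23 = 1  t=2,i=11
  #.##. -> .   bit 22 = 0  t=7,i=2
  #.#.# -> .   bit 21 = 0  t=7,i=9
  #.#.. -> #   bit 20 = 1  t=0,i=5
  #..## -> #   bit 19 = 1  t=0,i=0
  #..#. -> .   bit 18 = 0  t=0,i=12
  #...# -> #   bit 17 = 1  t=2,i=0
  #.... -> .   bit 16 = 0  t=0,i=7
  .#### -> .   bit 15 = 0  t=1,i=4
  .###. -> .   bit 14 = 0  t=0,i=2
  .##.# -> #   bit 13 = 1  t=8,i=8
  .##.. -> .   bit 12 = 0  t=4,i=2
  .#.## -> .   bit 11 = 0  t=6,i=10
  .#.#. -> #   bit 10 = 1  t=7,i=8
  .#..# -> .   bit 9 = 0  t=0,i=11
  .#... -> #   bit 8 = 1  t=0,i=6
  ..### -> .   bit 7 = 0  t=0,i=1
  ..##. -> #   bit 6 = 1  t=4,i=1
  ..#.# -> #   bit 5 = 1  t=6,i=9
  ..#.. -> .   bit 4 = 0  t=0,i=10
  ...## -> .   bit 3 = 0  t=3,i=7
  ...#. -> .   bit 2 = 0  t=0,i=9
  ....# -> #   bit 1 = 1  t=0,i=8
  ..... -> #   bit 0 = 1  t=1,i=11
  bits 01101100100110100010010101100011 = 1822041443

1822041443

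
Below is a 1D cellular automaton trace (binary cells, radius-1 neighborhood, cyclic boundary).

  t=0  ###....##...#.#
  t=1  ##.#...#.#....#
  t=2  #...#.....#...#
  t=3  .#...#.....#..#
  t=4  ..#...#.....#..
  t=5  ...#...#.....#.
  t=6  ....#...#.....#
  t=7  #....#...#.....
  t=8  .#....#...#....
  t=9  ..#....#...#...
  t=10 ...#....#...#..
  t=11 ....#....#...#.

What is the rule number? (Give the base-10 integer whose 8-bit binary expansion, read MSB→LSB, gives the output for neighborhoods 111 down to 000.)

  ### -> #   bit 7 = 1  t=0,i=0
  ##. -> .   bit 6 = 0  t=0,i=2
  #.# -> .   bit 5 = 0  t=0,i=13
  #.. -> #   bit 4 = 1  t=0,i=3
  .## -> #   bit 3 = 1  t=0,i=7
  .#. -> .   bit 2 = 0  t=0,i=12
  ..# -> .   bit 1 = 0  t=0,i=6
  ... -> .   bit 0 = 0  t=0,i=4
  bits 10011000 = 152

152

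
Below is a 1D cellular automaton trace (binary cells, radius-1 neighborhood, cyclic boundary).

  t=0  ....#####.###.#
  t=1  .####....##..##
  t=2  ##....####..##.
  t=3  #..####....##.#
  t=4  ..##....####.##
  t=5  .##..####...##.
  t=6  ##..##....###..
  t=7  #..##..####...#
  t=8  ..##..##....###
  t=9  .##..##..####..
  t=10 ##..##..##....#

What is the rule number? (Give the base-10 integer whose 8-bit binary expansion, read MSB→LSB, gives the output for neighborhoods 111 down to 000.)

  ###|.  b7=0 t=0,i=5
  ##.|.  b6=0 t=0,i=8
  #.#|#  b5=1 t=0,i=9
  #..|.  b4=0 t=0,i=0
  .##|#  b3=1 t=0,i=4
  .#.|#  b2=1 t=0,i=14
  ..#|#  b1=1 t=0,i=3
  ...|#  b0=1 t=0,i=1
  bits 00101111 = 47

47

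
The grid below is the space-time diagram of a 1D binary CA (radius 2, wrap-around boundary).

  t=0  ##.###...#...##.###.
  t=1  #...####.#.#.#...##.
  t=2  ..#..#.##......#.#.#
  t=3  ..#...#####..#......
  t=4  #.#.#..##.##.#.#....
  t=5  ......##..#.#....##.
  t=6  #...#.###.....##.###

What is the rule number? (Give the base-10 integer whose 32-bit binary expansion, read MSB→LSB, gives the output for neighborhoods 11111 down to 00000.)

  #####|#  b31=1 t=3,i=8
  ####.|.  b30=0 t=1,i=6
  ###.#|#  b29=1 t=0,i=18
  ###..|#  b28=1 t=0,i=5
  ##.##|.  b27=0 t=0,i=2
  ##.#.|#  b26=1 t=1,i=8
  ##..#|#  b25=1 t=3,i=11
  ##...|#  b24=1 t=0,i=6
  #.###|.  b23=0 t=0,i=3
  #.##.|#  b22=1 t=0,i=0
  #.#.#|.  b21=0 t=1,i=9
  #.#..|.  b20=0 t=1,i=0
  #..##|#  b19=1 t=4,i=6
  #..#.|.  b18=0 t=2,i=1
  #...#|#  b17=1 t=0,i=7
  #....|#  b16=1 t=2,i=10
  .####|#  b15=1 t=1,i=5
  .###.|#  b14=1 t=0,i=4
  .##.#|.  b13=0 t=0,i=1
  .##..|#  b12=1 t=2,i=8
  .#.##|#  b11=1 t=2,i=6
  .#.#.|.  b10=0 t=1,i=10
  .#..#|.  b9=0 t=2,i=0
  .#...|.  b8=0 t=0,i=10
  ..###|.  b7=0 t=1,i=4
  ..##.|#  b6=1 t=0,i=13
  ..#.#|.  b5=0 t=2,i=5
  ..#..|#  b4=1 t=0,i=9
  ...##|.  b3=0 t=0,i=12
  ...#.|.  b2=0 t=0,i=8
  ....#|#  b1=1 t=2,i=13
  .....|.  b0=0 t=2,i=11
  bits 10110111010010111101100001010010 = 3075201106

3075201106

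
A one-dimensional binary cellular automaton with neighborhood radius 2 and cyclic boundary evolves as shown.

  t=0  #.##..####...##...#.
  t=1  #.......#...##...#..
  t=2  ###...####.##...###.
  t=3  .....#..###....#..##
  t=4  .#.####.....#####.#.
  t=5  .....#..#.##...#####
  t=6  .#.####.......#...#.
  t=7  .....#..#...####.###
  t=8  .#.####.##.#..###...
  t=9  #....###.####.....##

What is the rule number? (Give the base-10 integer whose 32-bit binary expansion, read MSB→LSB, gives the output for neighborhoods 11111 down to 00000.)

1815159646

  [31] ##### => .  t=4,i=14
  [30] ####. => #  t=0,i=8
  [29] ###.# => #  t=2,i=9
  [28] ###.. => .  t=0,i=9
  [27] ##.## => #  t=2,i=10
  [26] ##.#. => #  t=4,i=17
  [25] ##..# => .  t=0,i=4
  [24] ##... => .  t=0,i=10
  [23] #.### => .  t=2,i=0
  [22] #.##. => .  t=0,i=2
  [21] #.#.# => #  t=0,i=0
  [20] #.#.. => #  t=4,i=18
  [19] #..## => .  t=0,i=5
  [18] #..#. => .  t=1,i=19
  [17] #...# => .  t=0,i=11
  [16] #.... => #  t=1,i=2
  [15] .#### => .  t=0,i=7
  [14] .###. => .  t=2,i=1
  [13] .##.# => #  t=8,i=9
  [12] .##.. => .  t=0,i=3
  [11] .#.## => .  t=0,i=1
  [10] .#.#. => .  t=0,i=19
  [9] .#..# => #  t=1,i=18
  [8] .#... => #  t=1,i=1
  [7] ..### => .  t=0,i=6
  [6] ..##. => #  t=0,i=13
  [5] ..#.# => .  t=0,i=18
  [4] ..#.. => #  t=1,i=0
  [3] ...## => #  t=0,i=12
  [2] ...#. => #  t=0,i=17
  [1] ....# => #  t=1,i=6
  [0] ..... => .  t=1,i=3
  bits 01101100001100010010001101011110 = 1815159646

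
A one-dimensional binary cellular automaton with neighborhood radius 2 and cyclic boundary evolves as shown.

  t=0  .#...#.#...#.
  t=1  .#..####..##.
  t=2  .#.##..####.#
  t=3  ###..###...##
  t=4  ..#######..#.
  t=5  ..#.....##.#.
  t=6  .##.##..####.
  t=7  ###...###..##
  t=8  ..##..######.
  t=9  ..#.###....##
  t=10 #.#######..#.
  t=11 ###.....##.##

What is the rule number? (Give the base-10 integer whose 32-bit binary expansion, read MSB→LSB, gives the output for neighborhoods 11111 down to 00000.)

398028021

  nb #####: next=.  (t=3,i=0, bit31=0)
  nb ####.: next=.  (t=1,i=6, bit30=0)
  nb ###.#: next=.  (t=2,i=10, bit29=0)
  nb ###..: next=#  (t=1,i=7, bit28=1)
  nb ##.##: next=.  (t=6,i=3, bit27=0)
  nb ##.#.: next=#  (t=2,i=11, bit26=1)
  nb ##..#: next=#  (t=1,i=8, bit25=1)
  nb ##...: next=#  (t=3,i=8, bit24=1)
  nb #.###: next=#  (t=9,i=4, bit23=1)
  nb #.##.: next=.  (t=2,i=3, bit22=0)
  nb #.#.#: next=#  (t=2,i=1, bit21=1)
  nb #.#..: next=#  (t=0,i=7, bit20=1)
  nb #..##: next=#  (t=1,i=3, bit19=1)
  nb #..#.: next=.  (t=0,i=0, bit18=0)
  nb #...#: next=.  (t=0,i=3, bit17=0)
  nb #....: next=#  (t=5,i=4, bit16=1)
  nb .####: next=.  (t=1,i=5, bit15=0)
  nb .###.: next=#  (t=3,i=6, bit14=1)
  nb .##.#: next=#  (t=5,i=9, bit13=1)
  nb .##..: next=.  (t=1,i=11, bit12=0)
  nb .#.##: next=#  (t=2,i=2, bit11=1)
  nb .#.#.: next=#  (t=0,i=6, bit10=1)
  nb .#..#: next=.  (t=0,i=12, bit9=0)
  nb .#...: next=.  (t=0,i=2, bit8=0)
  nb ..###: next=#  (t=1,i=4, bit7=1)
  nb ..##.: next=#  (t=1,i=10, bit6=1)
  nb ..#.#: next=#  (t=0,i=5, bit5=1)
  nb ..#..: next=#  (t=0,i=1, bit4=1)
  nb ...##: next=.  (t=3,i=10, bit3=0)
  nb ...#.: next=#  (t=0,i=4, bit2=1)
  nb ....#: next=.  (t=5,i=6, bit1=0)
  nb .....: next=#  (t=5,i=5, bit0=1)
  bits 00010111101110010110110011110101 = 398028021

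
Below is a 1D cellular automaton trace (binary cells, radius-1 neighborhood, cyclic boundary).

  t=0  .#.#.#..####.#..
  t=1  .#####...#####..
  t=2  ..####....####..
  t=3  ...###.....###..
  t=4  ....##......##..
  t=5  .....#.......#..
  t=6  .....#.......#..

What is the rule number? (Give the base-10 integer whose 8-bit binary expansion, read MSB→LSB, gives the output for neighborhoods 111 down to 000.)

  nb ###: next=#  (t=0,i=9, bit7=1)
  nb ##.: next=#  (t=0,i=11, bit6=1)
  nb #.#: next=#  (t=0,i=2, bit5=1)
  nb #..: next=.  (t=0,i=6, bit4=0)
  nb .##: next=.  (t=0,i=8, bit3=0)
  nb .#.: next=#  (t=0,i=1, bit2=1)
  nb ..#: next=.  (t=0,i=0, bit1=0)
  nb ...: next=.  (t=0,i=15, bit0=0)
  bits 11100100 = 228

228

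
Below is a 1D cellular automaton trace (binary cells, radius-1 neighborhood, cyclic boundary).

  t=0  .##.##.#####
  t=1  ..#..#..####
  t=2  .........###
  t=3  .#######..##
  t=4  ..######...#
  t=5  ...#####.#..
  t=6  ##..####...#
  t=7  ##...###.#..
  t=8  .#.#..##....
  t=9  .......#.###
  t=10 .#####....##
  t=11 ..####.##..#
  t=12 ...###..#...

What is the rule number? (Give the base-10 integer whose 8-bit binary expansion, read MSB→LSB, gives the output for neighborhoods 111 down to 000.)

193

  ### -> #   bit 7 = 1  t=0,i=8
  ##. -> #   bit 6 = 1  t=0,i=2
  #.# -> .   bit 5 = 0  t=0,i=0
  #.. -> .   bit 4 = 0  t=1,i=0
  .## -> .   bit 3 = 0  t=0,i=1
  .#. -> .   bit 2 = 0  t=1,i=2
  ..# -> .   bit 1 = 0  t=1,i=1
  ... -> #   bit 0 = 1  t=2,i=1
  bits 11000001 = 193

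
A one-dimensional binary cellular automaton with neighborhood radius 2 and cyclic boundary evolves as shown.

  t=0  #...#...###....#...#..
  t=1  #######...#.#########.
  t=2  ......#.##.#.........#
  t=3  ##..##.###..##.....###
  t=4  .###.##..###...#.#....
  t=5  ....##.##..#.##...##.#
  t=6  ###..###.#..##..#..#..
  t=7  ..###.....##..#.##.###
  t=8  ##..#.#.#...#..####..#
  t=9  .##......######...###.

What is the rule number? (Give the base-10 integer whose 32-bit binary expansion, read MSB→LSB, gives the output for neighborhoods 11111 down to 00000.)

441133846

  ##### -> .   bit 31 = 0  t=1,i=2
  ####. -> .   bit 30 = 0  t=1,i=5
  ###.# -> .   bit 29 = 0  t=1,i=20
  ###.. -> #   bit 28 = 1  t=0,i=10
  ##.## -> #   bit 27 = 1  t=1,i=21
  ##.#. -> .   bit 26 = 0  t=2,i=10
  ##..# -> #   bit 25 = 1  t=3,i=2
  ##... -> .   bit 24 = 0  t=0,i=11
  #.### -> .   bit 23 = 0  t=1,i=0
  #.##. -> #   bit 22 = 1  t=2,i=8
  #.#.# -> .   bit 21 = 0  t=8,i=6
  #.#.. -> .   bit 20 = 0  t=2,i=11
  #..## -> #   bit 19 = 1  t=3,i=3
  #..#. -> .   bit 18 = 0  t=0,i=21
  #...# -> #   bit 17 = 1  t=0,i=2
  #.... -> #   bit 16 = 1  t=0,i=12
  .#### -> .   bit 15 = 0  t=1,i=1
  .###. -> .   bit 14 = 0  t=0,i=9
  .##.# -> #   bit 13 = 1  t=2,i=9
  .##.. -> .   bit 12 = 0  t=3,i=13
  .#.## -> #   bit 11 = 1  t=1,i=11
  .#.#. -> .   bit 10 = 0  t=4,i=16
  .#..# -> #   bit 9 = 1  t=0,i=20
  .#... -> #   bit 8 = 1  t=0,i=1
  ..### -> .   bit 7 = 0  t=0,i=8
  ..##. -> .   bit 6 = 0  t=3,i=4
  ..#.# -> .   bit 5 = 0  t=1,i=10
  ..#.. -> #   bit 4 = 1  t=0,i=0
  ...## -> .   bit 3 = 0  t=0,i=7
  ...#. -> #   bit 2 = 1  t=0,i=3
  ....# -> #   bit 1 = 1  t=0,i=13
  ..... -> .   bit 0 = 0  t=2,i=2
  bits 00011010010010110010101100010110 = 441133846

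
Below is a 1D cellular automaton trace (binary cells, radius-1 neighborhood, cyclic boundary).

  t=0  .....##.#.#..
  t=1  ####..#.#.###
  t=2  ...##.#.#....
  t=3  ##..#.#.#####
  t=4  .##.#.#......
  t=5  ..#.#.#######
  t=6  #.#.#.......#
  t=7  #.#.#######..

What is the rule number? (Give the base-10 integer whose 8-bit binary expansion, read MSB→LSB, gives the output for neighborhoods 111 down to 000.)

  nb ###: next=.  (t=1,i=0, bit7=0)
  nb ##.: next=#  (t=0,i=6, bit6=1)
  nb #.#: next=.  (t=0,i=7, bit5=0)
  nb #..: next=#  (t=0,i=11, bit4=1)
  nb .##: next=.  (t=0,i=5, bit3=0)
  nb .#.: next=#  (t=0,i=8, bit2=1)
  nb ..#: next=.  (t=0,i=4, bit1=0)
  nb ...: next=#  (t=0,i=0, bit0=1)
  bits 01010101 = 85

85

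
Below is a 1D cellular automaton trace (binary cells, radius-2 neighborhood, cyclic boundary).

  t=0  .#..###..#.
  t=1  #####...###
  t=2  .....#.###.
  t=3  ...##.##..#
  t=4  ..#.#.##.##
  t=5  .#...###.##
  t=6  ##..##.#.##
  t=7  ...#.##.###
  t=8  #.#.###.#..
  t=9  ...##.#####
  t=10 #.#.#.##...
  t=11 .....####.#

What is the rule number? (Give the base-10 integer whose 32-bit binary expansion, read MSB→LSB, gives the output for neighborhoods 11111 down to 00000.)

  [31] ##### => .  t=1,i=0
  [30] ####. => .  t=1,i=3
  [29] ###.# => #  t=5,i=7
  [28] ###.. => .  t=0,i=6
  [27] ##.## => .  t=3,i=5
  [26] ##.#. => #  t=5,i=0
  [25] ##..# => .  t=0,i=7
  [24] ##... => #  t=1,i=5
  [23] #.### => #  t=2,i=7
  [22] #.##. => #  t=3,i=6
  [21] #.#.# => .  t=4,i=4
  [20] #.#.. => #  t=5,i=1
  [19] #..## => #  t=0,i=3
  [18] #..#. => #  t=0,i=0
  [17] #...# => .  t=1,i=6
  [16] #.... => .  t=2,i=0
  [15] .#### => #  t=1,i=9
  [14] .###. => .  t=0,i=5
  [13] .##.# => #  t=3,i=4
  [12] .##.. => #  t=3,i=7
  [11] .#.## => #  t=2,i=6
  [10] .#.#. => .  t=4,i=3
  [9] .#..# => #  t=0,i=2
  [8] .#... => .  t=3,i=0
  [7] ..### => #  t=0,i=4
  [6] ..##. => .  t=3,i=3
  [5] ..#.# => .  t=2,i=5
  [4] ..#.. => #  t=0,i=1
  [3] ...## => #  t=1,i=7
  [2] ...#. => #  t=2,i=4
  [1] ....# => #  t=2,i=3
  [0] ..... => .  t=2,i=1
  bits 00100101110111001011101010011110 = 635222686

635222686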